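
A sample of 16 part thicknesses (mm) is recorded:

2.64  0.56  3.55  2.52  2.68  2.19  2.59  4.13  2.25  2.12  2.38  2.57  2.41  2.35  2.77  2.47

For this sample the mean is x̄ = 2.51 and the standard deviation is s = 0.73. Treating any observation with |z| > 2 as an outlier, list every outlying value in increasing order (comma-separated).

0.56, 4.13

Cutoffs at x̄ ± 2s: 2.51 ± 2·0.73 = [1.05, 3.97].
0.56: z = -2.67, |z| > 2 → outlier.
4.13: z = 2.22, |z| > 2 → outlier.
Every other value lies within [1.05, 3.97].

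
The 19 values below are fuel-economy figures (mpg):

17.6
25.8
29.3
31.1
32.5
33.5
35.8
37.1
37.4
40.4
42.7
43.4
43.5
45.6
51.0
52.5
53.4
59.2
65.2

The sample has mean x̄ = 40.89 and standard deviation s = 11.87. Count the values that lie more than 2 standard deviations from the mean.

1

Cutoffs: x̄ ± 2s = [17.15, 64.63].
Outside the cutoffs: 65.2.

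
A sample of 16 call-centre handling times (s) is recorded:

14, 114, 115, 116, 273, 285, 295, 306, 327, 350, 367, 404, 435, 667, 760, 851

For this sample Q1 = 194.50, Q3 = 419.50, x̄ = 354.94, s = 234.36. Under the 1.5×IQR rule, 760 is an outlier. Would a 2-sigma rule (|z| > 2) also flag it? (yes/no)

no

z = (760 − 354.94) / 234.36 = 1.73.
|z| = 1.73 ≤ 2.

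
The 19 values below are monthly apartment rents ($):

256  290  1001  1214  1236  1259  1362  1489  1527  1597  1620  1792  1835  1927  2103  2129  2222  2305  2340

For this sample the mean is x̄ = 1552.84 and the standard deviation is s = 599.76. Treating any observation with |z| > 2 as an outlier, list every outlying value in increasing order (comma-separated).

256, 290

Cutoffs at x̄ ± 2s: 1552.84 ± 2·599.76 = [353.32, 2752.36].
256: z = -2.16, |z| > 2 → outlier.
290: z = -2.11, |z| > 2 → outlier.
Every other value lies within [353.32, 2752.36].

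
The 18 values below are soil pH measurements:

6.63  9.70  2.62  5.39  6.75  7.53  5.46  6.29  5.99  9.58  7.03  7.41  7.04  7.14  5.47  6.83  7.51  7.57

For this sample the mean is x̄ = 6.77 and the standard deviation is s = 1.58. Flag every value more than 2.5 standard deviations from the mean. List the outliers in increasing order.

Cutoffs at x̄ ± 2.5s: 6.77 ± 2.5·1.58 = [2.82, 10.72].
2.62: z = -2.63, |z| > 2.5 → outlier.
Every other value lies within [2.82, 10.72].

2.62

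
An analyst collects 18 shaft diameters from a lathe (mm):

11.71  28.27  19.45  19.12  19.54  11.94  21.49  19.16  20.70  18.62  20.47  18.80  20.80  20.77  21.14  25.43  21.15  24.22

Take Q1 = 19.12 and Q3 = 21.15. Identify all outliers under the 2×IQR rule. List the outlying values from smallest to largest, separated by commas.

11.71, 11.94, 25.43, 28.27

IQR = Q3 − Q1 = 21.15 − 19.12 = 2.03.
Lower fence = Q1 − 2·IQR = 19.12 − 4.06 = 15.06.
Upper fence = Q3 + 2·IQR = 21.15 + 4.06 = 25.21.
11.71 < 15.06 → outlier.
11.94 < 15.06 → outlier.
25.43 > 25.21 → outlier.
28.27 > 25.21 → outlier.
All remaining values lie within [15.06, 25.21].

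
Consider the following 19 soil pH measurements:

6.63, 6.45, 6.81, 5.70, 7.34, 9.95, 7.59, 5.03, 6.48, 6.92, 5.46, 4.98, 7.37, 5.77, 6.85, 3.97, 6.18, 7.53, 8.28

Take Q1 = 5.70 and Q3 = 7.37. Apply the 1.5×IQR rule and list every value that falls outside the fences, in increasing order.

IQR = Q3 − Q1 = 7.37 − 5.70 = 1.67.
Lower fence = Q1 − 1.5·IQR = 5.70 − 2.505 = 3.195.
Upper fence = Q3 + 1.5·IQR = 7.37 + 2.505 = 9.875.
9.95 > 9.875 → outlier.
All remaining values lie within [3.195, 9.875].

9.95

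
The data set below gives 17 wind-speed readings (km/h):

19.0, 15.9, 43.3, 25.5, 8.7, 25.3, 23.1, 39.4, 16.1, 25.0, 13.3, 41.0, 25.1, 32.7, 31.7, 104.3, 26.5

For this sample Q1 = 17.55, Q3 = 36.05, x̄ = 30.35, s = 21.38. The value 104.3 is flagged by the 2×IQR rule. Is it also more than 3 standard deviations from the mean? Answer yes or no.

z = (104.3 − 30.35) / 21.38 = 3.46.
|z| = 3.46 > 3.

yes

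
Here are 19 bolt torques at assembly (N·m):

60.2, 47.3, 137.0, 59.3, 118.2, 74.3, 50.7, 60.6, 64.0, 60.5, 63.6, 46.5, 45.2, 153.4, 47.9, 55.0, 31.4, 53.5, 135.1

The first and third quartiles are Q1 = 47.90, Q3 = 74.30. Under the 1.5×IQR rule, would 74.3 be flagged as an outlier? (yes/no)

no

IQR = Q3 − Q1 = 74.30 − 47.90 = 26.40.
Lower fence = Q1 − 1.5·IQR = 47.90 − 39.60 = 8.30.
Upper fence = Q3 + 1.5·IQR = 74.30 + 39.60 = 113.90.
74.3 lies within [8.30, 113.90].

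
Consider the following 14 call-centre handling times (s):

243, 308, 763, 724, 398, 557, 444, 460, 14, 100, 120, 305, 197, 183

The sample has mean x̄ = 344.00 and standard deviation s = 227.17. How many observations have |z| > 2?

0

Cutoffs: x̄ ± 2s = [-110.34, 798.34].
Every value lies within the cutoffs.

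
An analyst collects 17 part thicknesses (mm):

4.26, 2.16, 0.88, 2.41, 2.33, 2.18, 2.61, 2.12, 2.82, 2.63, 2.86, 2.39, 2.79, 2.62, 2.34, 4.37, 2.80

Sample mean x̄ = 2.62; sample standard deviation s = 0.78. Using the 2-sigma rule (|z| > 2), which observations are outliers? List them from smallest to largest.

0.88, 4.26, 4.37

Cutoffs at x̄ ± 2s: 2.62 ± 2·0.78 = [1.06, 4.18].
0.88: z = -2.23, |z| > 2 → outlier.
4.26: z = 2.10, |z| > 2 → outlier.
4.37: z = 2.24, |z| > 2 → outlier.
Every other value lies within [1.06, 4.18].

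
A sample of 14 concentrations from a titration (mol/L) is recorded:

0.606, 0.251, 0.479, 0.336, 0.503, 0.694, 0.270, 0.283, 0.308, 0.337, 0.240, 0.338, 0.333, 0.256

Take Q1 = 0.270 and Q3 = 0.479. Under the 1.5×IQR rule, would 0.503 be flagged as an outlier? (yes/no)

IQR = Q3 − Q1 = 0.479 − 0.270 = 0.209.
Lower fence = Q1 − 1.5·IQR = 0.270 − 0.3135 = -0.0435.
Upper fence = Q3 + 1.5·IQR = 0.479 + 0.3135 = 0.7925.
0.503 lies within [-0.0435, 0.7925].

no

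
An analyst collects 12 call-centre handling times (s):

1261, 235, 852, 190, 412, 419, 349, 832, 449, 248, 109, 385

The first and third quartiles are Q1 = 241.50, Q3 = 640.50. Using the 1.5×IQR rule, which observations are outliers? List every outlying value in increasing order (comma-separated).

1261

IQR = Q3 − Q1 = 640.50 − 241.50 = 399.00.
Lower fence = Q1 − 1.5·IQR = 241.50 − 598.50 = -357.00.
Upper fence = Q3 + 1.5·IQR = 640.50 + 598.50 = 1239.00.
1261 > 1239.00 → outlier.
All remaining values lie within [-357.00, 1239.00].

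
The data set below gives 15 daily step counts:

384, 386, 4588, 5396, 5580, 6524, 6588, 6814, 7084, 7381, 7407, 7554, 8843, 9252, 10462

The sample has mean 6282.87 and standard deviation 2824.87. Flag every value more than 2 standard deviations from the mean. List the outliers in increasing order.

384, 386

Cutoffs at x̄ ± 2s: 6282.87 ± 2·2824.87 = [633.13, 11932.61].
384: z = -2.09, |z| > 2 → outlier.
386: z = -2.09, |z| > 2 → outlier.
Every other value lies within [633.13, 11932.61].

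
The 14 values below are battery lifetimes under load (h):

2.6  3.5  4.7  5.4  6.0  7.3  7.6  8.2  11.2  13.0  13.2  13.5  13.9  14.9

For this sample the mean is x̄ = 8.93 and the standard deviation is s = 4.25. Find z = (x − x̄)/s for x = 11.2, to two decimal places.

z = (11.2 − 8.93) / 4.25 = 0.53.

0.53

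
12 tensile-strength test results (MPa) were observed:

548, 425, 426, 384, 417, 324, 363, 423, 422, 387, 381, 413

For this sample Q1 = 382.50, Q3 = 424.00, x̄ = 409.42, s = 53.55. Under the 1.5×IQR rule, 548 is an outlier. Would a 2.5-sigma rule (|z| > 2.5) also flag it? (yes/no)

z = (548 − 409.42) / 53.55 = 2.59.
|z| = 2.59 > 2.5.

yes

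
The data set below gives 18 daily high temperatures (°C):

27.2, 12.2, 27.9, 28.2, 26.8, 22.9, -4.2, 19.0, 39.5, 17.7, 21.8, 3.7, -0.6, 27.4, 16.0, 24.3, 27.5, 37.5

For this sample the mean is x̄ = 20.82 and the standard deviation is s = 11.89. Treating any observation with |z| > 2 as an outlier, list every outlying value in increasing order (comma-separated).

-4.2

Cutoffs at x̄ ± 2s: 20.82 ± 2·11.89 = [-2.96, 44.60].
-4.2: z = -2.10, |z| > 2 → outlier.
Every other value lies within [-2.96, 44.60].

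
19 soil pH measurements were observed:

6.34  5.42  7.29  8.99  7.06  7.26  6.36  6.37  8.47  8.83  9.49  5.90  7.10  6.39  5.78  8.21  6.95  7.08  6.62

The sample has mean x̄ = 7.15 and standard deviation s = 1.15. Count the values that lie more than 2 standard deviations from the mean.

1

Cutoffs: x̄ ± 2s = [4.85, 9.45].
Outside the cutoffs: 9.49.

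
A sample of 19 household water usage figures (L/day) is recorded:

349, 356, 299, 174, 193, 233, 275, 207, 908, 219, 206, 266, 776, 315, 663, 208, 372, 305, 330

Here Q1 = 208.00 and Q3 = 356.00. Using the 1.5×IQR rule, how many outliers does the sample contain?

3

IQR = 148.00; fences at 208.00 − 222.00 = -14.00 and 356.00 + 222.00 = 578.00.
Outside the cutoffs: 663, 776, 908.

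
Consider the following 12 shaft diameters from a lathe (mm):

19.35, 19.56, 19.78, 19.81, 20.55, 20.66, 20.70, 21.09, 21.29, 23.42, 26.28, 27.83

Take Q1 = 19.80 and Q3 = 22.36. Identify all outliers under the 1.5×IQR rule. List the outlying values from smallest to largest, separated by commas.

26.28, 27.83

IQR = Q3 − Q1 = 22.36 − 19.80 = 2.56.
Lower fence = Q1 − 1.5·IQR = 19.80 − 3.84 = 15.96.
Upper fence = Q3 + 1.5·IQR = 22.36 + 3.84 = 26.20.
26.28 > 26.20 → outlier.
27.83 > 26.20 → outlier.
All remaining values lie within [15.96, 26.20].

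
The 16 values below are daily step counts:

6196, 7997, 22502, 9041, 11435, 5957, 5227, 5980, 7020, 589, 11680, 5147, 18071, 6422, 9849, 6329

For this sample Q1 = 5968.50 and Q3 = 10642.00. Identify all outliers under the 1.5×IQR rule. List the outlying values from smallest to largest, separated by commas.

18071, 22502

IQR = Q3 − Q1 = 10642.00 − 5968.50 = 4673.50.
Lower fence = Q1 − 1.5·IQR = 5968.50 − 7010.25 = -1041.75.
Upper fence = Q3 + 1.5·IQR = 10642.00 + 7010.25 = 17652.25.
18071 > 17652.25 → outlier.
22502 > 17652.25 → outlier.
All remaining values lie within [-1041.75, 17652.25].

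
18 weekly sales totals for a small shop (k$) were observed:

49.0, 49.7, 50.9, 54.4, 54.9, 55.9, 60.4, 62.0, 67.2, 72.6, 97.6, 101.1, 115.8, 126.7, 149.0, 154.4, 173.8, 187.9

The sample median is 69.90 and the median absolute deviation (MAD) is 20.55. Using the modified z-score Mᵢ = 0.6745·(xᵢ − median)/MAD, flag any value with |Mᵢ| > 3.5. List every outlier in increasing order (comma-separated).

187.9

|Mᵢ| > 3.5 ⇔ |xᵢ − 69.90| > 3.5·20.55/0.6745 = 106.63.
So outliers lie outside [-36.73, 176.53].
187.9: M = 3.87 → outlier.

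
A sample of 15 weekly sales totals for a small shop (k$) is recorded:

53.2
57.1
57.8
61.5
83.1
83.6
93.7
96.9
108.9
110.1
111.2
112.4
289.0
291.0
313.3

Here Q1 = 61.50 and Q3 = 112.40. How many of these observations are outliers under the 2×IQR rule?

IQR = 50.90; fences at 61.50 − 101.80 = -40.30 and 112.40 + 101.80 = 214.20.
Outside the cutoffs: 289.0, 291.0, 313.3.

3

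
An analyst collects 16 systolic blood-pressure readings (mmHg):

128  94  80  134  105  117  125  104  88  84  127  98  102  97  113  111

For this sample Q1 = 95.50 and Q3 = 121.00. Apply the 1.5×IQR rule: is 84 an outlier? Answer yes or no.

IQR = Q3 − Q1 = 121.00 − 95.50 = 25.50.
Lower fence = Q1 − 1.5·IQR = 95.50 − 38.25 = 57.25.
Upper fence = Q3 + 1.5·IQR = 121.00 + 38.25 = 159.25.
84 lies within [57.25, 159.25].

no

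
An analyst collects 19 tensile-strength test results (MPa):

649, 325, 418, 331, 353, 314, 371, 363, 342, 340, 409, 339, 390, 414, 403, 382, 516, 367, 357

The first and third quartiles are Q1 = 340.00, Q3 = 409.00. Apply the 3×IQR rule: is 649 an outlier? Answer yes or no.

yes

IQR = Q3 − Q1 = 409.00 − 340.00 = 69.00.
Lower fence = Q1 − 3·IQR = 340.00 − 207.00 = 133.00.
Upper fence = Q3 + 3·IQR = 409.00 + 207.00 = 616.00.
649 lies above the upper fence.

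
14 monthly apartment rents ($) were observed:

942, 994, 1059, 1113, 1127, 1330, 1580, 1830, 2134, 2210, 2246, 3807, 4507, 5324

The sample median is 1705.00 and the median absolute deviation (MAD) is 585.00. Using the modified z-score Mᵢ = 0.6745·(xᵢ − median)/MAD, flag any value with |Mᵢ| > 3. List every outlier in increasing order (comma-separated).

4507, 5324

|Mᵢ| > 3 ⇔ |xᵢ − 1705.00| > 3·585.00/0.6745 = 2601.93.
So outliers lie outside [-896.93, 4306.93].
4507: M = 3.23 → outlier.
5324: M = 4.17 → outlier.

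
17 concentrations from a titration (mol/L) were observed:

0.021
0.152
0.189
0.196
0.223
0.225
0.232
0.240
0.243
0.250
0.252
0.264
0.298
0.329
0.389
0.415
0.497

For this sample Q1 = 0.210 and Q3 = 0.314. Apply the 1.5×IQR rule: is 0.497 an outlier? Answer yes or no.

IQR = Q3 − Q1 = 0.314 − 0.210 = 0.104.
Lower fence = Q1 − 1.5·IQR = 0.210 − 0.156 = 0.054.
Upper fence = Q3 + 1.5·IQR = 0.314 + 0.156 = 0.470.
0.497 lies above the upper fence.

yes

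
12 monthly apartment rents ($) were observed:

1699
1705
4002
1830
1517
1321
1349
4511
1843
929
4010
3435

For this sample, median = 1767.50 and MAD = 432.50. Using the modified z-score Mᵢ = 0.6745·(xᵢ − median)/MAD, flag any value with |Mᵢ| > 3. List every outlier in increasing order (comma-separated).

4002, 4010, 4511

|Mᵢ| > 3 ⇔ |xᵢ − 1767.50| > 3·432.50/0.6745 = 1923.65.
So outliers lie outside [-156.15, 3691.15].
4002: M = 3.48 → outlier.
4010: M = 3.50 → outlier.
4511: M = 4.28 → outlier.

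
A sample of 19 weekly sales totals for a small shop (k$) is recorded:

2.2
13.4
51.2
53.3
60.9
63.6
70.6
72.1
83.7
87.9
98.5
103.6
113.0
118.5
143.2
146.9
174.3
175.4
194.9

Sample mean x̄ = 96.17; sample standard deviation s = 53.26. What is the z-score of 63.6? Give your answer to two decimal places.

-0.61

z = (63.6 − 96.17) / 53.26 = -0.61.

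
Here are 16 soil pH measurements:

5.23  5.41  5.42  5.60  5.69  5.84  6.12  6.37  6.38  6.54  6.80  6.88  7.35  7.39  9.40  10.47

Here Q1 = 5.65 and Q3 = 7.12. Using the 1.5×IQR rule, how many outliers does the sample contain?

2

IQR = 1.47; fences at 5.65 − 2.205 = 3.445 and 7.12 + 2.205 = 9.325.
Outside the cutoffs: 9.40, 10.47.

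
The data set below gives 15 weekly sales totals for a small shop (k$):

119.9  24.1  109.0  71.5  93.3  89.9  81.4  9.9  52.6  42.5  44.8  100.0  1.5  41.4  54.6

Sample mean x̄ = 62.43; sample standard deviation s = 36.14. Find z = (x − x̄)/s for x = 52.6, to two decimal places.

-0.27

z = (52.6 − 62.43) / 36.14 = -0.27.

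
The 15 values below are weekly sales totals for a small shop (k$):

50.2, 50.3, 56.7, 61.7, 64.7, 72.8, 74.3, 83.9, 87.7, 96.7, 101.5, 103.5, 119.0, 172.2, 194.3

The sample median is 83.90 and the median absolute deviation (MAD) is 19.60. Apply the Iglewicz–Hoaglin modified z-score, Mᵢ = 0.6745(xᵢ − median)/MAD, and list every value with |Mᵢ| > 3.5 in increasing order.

194.3

|Mᵢ| > 3.5 ⇔ |xᵢ − 83.90| > 3.5·19.60/0.6745 = 101.70.
So outliers lie outside [-17.80, 185.60].
194.3: M = 3.80 → outlier.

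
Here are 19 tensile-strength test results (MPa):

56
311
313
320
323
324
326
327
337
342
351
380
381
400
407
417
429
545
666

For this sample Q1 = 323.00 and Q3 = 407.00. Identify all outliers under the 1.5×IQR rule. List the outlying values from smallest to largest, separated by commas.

IQR = Q3 − Q1 = 407.00 − 323.00 = 84.00.
Lower fence = Q1 − 1.5·IQR = 323.00 − 126.00 = 197.00.
Upper fence = Q3 + 1.5·IQR = 407.00 + 126.00 = 533.00.
56 < 197.00 → outlier.
545 > 533.00 → outlier.
666 > 533.00 → outlier.
All remaining values lie within [197.00, 533.00].

56, 545, 666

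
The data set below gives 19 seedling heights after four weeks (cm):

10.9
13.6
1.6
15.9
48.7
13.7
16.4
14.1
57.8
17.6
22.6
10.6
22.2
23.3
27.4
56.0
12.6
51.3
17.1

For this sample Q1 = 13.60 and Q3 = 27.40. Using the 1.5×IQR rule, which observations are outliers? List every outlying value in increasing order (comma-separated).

IQR = Q3 − Q1 = 27.40 − 13.60 = 13.80.
Lower fence = Q1 − 1.5·IQR = 13.60 − 20.70 = -7.10.
Upper fence = Q3 + 1.5·IQR = 27.40 + 20.70 = 48.10.
48.7 > 48.10 → outlier.
51.3 > 48.10 → outlier.
56.0 > 48.10 → outlier.
57.8 > 48.10 → outlier.
All remaining values lie within [-7.10, 48.10].

48.7, 51.3, 56.0, 57.8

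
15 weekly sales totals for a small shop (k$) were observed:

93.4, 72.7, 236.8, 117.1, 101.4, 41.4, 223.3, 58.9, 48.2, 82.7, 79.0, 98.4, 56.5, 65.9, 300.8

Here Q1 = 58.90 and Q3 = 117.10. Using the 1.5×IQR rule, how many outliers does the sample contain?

3

IQR = 58.20; fences at 58.90 − 87.30 = -28.40 and 117.10 + 87.30 = 204.40.
Outside the cutoffs: 223.3, 236.8, 300.8.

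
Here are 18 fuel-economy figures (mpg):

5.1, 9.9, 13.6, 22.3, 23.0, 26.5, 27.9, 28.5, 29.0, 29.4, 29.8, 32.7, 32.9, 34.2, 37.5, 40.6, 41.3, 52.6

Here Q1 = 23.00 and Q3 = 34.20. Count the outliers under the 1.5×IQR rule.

IQR = 11.20; fences at 23.00 − 16.80 = 6.20 and 34.20 + 16.80 = 51.00.
Outside the cutoffs: 5.1, 52.6.

2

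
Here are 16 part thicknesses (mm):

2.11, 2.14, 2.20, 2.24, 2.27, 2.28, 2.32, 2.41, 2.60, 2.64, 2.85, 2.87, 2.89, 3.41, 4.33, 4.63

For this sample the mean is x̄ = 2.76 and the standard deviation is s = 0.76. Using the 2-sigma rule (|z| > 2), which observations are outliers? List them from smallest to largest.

Cutoffs at x̄ ± 2s: 2.76 ± 2·0.76 = [1.24, 4.28].
4.33: z = 2.07, |z| > 2 → outlier.
4.63: z = 2.46, |z| > 2 → outlier.
Every other value lies within [1.24, 4.28].

4.33, 4.63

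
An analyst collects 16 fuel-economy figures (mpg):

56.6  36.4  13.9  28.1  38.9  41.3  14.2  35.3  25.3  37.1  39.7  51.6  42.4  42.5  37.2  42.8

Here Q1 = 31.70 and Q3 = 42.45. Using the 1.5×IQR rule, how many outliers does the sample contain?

2

IQR = 10.75; fences at 31.70 − 16.125 = 15.575 and 42.45 + 16.125 = 58.575.
Outside the cutoffs: 13.9, 14.2.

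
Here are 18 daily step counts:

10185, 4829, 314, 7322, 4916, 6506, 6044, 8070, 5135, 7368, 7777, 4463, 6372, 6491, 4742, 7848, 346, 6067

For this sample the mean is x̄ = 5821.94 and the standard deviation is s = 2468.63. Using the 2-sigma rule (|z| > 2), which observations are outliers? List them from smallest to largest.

Cutoffs at x̄ ± 2s: 5821.94 ± 2·2468.63 = [884.68, 10759.20].
314: z = -2.23, |z| > 2 → outlier.
346: z = -2.22, |z| > 2 → outlier.
Every other value lies within [884.68, 10759.20].

314, 346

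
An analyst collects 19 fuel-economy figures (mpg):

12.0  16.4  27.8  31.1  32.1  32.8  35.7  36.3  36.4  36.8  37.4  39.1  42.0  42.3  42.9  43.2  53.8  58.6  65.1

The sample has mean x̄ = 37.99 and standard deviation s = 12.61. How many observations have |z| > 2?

2

Cutoffs: x̄ ± 2s = [12.77, 63.21].
Outside the cutoffs: 12.0, 65.1.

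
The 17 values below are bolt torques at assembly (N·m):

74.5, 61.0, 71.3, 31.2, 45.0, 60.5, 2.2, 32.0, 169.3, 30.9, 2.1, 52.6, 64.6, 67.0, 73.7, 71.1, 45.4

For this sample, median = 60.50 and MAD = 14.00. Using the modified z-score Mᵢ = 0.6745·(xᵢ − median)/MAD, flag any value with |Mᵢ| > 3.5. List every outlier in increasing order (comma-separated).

|Mᵢ| > 3.5 ⇔ |xᵢ − 60.50| > 3.5·14.00/0.6745 = 72.65.
So outliers lie outside [-12.15, 133.15].
169.3: M = 5.24 → outlier.

169.3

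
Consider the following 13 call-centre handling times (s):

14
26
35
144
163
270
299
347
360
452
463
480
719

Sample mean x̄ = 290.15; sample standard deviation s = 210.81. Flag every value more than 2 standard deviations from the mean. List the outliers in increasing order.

Cutoffs at x̄ ± 2s: 290.15 ± 2·210.81 = [-131.47, 711.77].
719: z = 2.03, |z| > 2 → outlier.
Every other value lies within [-131.47, 711.77].

719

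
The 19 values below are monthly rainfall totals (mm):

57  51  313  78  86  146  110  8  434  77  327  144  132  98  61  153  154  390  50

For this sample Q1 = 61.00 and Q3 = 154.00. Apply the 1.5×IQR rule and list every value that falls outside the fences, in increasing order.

313, 327, 390, 434

IQR = Q3 − Q1 = 154.00 − 61.00 = 93.00.
Lower fence = Q1 − 1.5·IQR = 61.00 − 139.50 = -78.50.
Upper fence = Q3 + 1.5·IQR = 154.00 + 139.50 = 293.50.
313 > 293.50 → outlier.
327 > 293.50 → outlier.
390 > 293.50 → outlier.
434 > 293.50 → outlier.
All remaining values lie within [-78.50, 293.50].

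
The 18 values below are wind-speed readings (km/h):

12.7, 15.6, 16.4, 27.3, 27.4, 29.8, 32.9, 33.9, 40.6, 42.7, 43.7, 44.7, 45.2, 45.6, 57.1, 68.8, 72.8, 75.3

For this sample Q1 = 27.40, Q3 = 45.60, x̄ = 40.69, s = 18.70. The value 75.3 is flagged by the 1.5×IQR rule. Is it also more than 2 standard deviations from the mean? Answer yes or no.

no

z = (75.3 − 40.69) / 18.70 = 1.85.
|z| = 1.85 ≤ 2.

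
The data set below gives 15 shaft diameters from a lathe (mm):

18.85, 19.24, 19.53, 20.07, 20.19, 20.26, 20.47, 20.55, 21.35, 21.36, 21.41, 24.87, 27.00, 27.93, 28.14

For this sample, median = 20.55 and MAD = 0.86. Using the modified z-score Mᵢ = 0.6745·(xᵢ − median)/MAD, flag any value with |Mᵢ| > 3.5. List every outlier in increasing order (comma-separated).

|Mᵢ| > 3.5 ⇔ |xᵢ − 20.55| > 3.5·0.86/0.6745 = 4.46.
So outliers lie outside [16.09, 25.01].
27.00: M = 5.06 → outlier.
27.93: M = 5.79 → outlier.
28.14: M = 5.95 → outlier.

27.00, 27.93, 28.14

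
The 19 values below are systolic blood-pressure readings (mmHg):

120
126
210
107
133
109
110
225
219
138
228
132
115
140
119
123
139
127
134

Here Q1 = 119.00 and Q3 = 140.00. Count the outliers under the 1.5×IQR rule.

IQR = 21.00; fences at 119.00 − 31.50 = 87.50 and 140.00 + 31.50 = 171.50.
Outside the cutoffs: 210, 219, 225, 228.

4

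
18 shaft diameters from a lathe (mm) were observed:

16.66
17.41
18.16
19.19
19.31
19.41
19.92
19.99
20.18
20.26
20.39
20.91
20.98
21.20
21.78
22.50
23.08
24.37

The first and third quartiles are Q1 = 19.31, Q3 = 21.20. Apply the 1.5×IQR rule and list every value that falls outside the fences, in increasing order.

IQR = Q3 − Q1 = 21.20 − 19.31 = 1.89.
Lower fence = Q1 − 1.5·IQR = 19.31 − 2.835 = 16.475.
Upper fence = Q3 + 1.5·IQR = 21.20 + 2.835 = 24.035.
24.37 > 24.035 → outlier.
All remaining values lie within [16.475, 24.035].

24.37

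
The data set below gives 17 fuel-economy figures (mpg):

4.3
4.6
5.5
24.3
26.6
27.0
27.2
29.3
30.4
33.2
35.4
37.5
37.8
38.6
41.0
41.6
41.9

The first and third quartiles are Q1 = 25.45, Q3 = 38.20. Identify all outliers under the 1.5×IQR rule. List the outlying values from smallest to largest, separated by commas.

IQR = Q3 − Q1 = 38.20 − 25.45 = 12.75.
Lower fence = Q1 − 1.5·IQR = 25.45 − 19.125 = 6.325.
Upper fence = Q3 + 1.5·IQR = 38.20 + 19.125 = 57.325.
4.3 < 6.325 → outlier.
4.6 < 6.325 → outlier.
5.5 < 6.325 → outlier.
All remaining values lie within [6.325, 57.325].

4.3, 4.6, 5.5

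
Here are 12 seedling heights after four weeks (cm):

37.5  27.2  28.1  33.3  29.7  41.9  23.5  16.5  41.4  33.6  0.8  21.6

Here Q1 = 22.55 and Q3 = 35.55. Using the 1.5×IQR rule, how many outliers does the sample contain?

IQR = 13.00; fences at 22.55 − 19.50 = 3.05 and 35.55 + 19.50 = 55.05.
Outside the cutoffs: 0.8.

1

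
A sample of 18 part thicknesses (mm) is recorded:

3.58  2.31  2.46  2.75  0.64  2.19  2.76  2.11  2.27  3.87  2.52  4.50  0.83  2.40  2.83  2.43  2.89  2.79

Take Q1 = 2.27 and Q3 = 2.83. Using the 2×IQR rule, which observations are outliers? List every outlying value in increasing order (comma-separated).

0.64, 0.83, 4.50

IQR = Q3 − Q1 = 2.83 − 2.27 = 0.56.
Lower fence = Q1 − 2·IQR = 2.27 − 1.12 = 1.15.
Upper fence = Q3 + 2·IQR = 2.83 + 1.12 = 3.95.
0.64 < 1.15 → outlier.
0.83 < 1.15 → outlier.
4.50 > 3.95 → outlier.
All remaining values lie within [1.15, 3.95].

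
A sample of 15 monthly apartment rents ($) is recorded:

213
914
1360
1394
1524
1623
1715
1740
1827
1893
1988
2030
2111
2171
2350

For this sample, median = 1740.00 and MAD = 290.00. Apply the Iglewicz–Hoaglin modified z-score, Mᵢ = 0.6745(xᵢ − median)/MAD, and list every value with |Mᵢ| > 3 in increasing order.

|Mᵢ| > 3 ⇔ |xᵢ − 1740.00| > 3·290.00/0.6745 = 1289.84.
So outliers lie outside [450.16, 3029.84].
213: M = -3.55 → outlier.

213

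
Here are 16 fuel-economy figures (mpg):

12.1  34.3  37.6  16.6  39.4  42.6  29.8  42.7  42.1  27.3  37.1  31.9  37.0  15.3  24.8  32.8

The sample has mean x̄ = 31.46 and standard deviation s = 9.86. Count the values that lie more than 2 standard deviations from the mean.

0

Cutoffs: x̄ ± 2s = [11.74, 51.18].
Every value lies within the cutoffs.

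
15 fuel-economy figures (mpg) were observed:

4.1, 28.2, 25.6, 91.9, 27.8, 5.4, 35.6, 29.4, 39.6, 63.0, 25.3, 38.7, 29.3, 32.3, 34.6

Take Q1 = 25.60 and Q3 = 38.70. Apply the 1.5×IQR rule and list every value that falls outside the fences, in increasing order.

IQR = Q3 − Q1 = 38.70 − 25.60 = 13.10.
Lower fence = Q1 − 1.5·IQR = 25.60 − 19.65 = 5.95.
Upper fence = Q3 + 1.5·IQR = 38.70 + 19.65 = 58.35.
4.1 < 5.95 → outlier.
5.4 < 5.95 → outlier.
63.0 > 58.35 → outlier.
91.9 > 58.35 → outlier.
All remaining values lie within [5.95, 58.35].

4.1, 5.4, 63.0, 91.9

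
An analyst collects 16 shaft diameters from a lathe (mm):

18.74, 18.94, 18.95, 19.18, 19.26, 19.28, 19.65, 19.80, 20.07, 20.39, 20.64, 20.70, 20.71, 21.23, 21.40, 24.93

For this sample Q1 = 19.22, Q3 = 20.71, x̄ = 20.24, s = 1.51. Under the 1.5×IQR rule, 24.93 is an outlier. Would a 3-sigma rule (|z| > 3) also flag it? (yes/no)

z = (24.93 − 20.24) / 1.51 = 3.11.
|z| = 3.11 > 3.

yes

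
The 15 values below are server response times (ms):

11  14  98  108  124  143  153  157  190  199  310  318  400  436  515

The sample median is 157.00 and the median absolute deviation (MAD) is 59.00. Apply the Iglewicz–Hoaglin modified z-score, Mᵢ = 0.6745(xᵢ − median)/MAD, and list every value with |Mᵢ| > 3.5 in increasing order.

|Mᵢ| > 3.5 ⇔ |xᵢ − 157.00| > 3.5·59.00/0.6745 = 306.15.
So outliers lie outside [-149.15, 463.15].
515: M = 4.09 → outlier.

515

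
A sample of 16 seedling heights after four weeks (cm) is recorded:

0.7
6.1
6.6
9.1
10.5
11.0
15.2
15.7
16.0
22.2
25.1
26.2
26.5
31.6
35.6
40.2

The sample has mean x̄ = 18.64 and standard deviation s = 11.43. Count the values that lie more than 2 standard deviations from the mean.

0

Cutoffs: x̄ ± 2s = [-4.22, 41.50].
Every value lies within the cutoffs.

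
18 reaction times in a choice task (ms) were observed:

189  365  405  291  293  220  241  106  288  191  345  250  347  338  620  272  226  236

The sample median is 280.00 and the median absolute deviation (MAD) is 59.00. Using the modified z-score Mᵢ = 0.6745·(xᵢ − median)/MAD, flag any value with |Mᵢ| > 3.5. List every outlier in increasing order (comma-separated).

|Mᵢ| > 3.5 ⇔ |xᵢ − 280.00| > 3.5·59.00/0.6745 = 306.15.
So outliers lie outside [-26.15, 586.15].
620: M = 3.89 → outlier.

620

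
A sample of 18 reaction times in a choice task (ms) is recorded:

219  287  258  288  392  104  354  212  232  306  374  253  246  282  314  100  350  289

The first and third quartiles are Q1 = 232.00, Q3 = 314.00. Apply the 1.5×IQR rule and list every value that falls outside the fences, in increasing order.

IQR = Q3 − Q1 = 314.00 − 232.00 = 82.00.
Lower fence = Q1 − 1.5·IQR = 232.00 − 123.00 = 109.00.
Upper fence = Q3 + 1.5·IQR = 314.00 + 123.00 = 437.00.
100 < 109.00 → outlier.
104 < 109.00 → outlier.
All remaining values lie within [109.00, 437.00].

100, 104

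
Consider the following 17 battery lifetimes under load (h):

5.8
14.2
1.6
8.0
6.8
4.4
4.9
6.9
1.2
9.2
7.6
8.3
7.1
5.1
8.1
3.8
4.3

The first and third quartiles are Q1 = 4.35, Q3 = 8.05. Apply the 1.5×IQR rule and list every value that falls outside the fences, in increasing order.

14.2

IQR = Q3 − Q1 = 8.05 − 4.35 = 3.70.
Lower fence = Q1 − 1.5·IQR = 4.35 − 5.55 = -1.20.
Upper fence = Q3 + 1.5·IQR = 8.05 + 5.55 = 13.60.
14.2 > 13.60 → outlier.
All remaining values lie within [-1.20, 13.60].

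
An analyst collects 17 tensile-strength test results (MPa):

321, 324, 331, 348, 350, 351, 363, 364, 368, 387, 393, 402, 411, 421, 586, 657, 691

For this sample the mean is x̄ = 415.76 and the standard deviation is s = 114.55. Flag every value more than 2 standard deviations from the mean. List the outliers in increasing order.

657, 691

Cutoffs at x̄ ± 2s: 415.76 ± 2·114.55 = [186.66, 644.86].
657: z = 2.11, |z| > 2 → outlier.
691: z = 2.40, |z| > 2 → outlier.
Every other value lies within [186.66, 644.86].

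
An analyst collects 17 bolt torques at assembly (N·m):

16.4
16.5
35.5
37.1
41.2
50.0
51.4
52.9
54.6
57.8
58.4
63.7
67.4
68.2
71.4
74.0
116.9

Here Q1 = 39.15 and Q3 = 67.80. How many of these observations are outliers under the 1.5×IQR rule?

IQR = 28.65; fences at 39.15 − 42.975 = -3.825 and 67.80 + 42.975 = 110.775.
Outside the cutoffs: 116.9.

1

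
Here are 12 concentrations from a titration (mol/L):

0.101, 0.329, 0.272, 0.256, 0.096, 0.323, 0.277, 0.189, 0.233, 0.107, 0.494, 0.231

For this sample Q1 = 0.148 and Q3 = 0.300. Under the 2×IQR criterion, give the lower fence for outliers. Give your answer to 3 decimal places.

-0.156

IQR = Q3 − Q1 = 0.300 − 0.148 = 0.152.
Lower fence = Q1 − 2·IQR = 0.148 − 0.304 = -0.156.
Upper fence = Q3 + 2·IQR = 0.300 + 0.304 = 0.604.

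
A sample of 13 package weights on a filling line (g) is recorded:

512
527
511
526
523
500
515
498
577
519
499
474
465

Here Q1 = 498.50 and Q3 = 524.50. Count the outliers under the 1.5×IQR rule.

1

IQR = 26.00; fences at 498.50 − 39.00 = 459.50 and 524.50 + 39.00 = 563.50.
Outside the cutoffs: 577.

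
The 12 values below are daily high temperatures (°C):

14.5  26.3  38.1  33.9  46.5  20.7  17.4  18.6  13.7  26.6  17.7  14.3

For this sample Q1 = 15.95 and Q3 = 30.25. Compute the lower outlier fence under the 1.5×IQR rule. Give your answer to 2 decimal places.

-5.50

IQR = Q3 − Q1 = 30.25 − 15.95 = 14.30.
Lower fence = Q1 − 1.5·IQR = 15.95 − 21.45 = -5.50.
Upper fence = Q3 + 1.5·IQR = 30.25 + 21.45 = 51.70.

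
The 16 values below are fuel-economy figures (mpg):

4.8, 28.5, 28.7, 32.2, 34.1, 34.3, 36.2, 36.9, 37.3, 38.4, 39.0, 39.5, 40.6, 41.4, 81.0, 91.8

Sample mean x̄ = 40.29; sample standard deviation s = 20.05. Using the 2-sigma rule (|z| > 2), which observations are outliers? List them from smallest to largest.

81.0, 91.8

Cutoffs at x̄ ± 2s: 40.29 ± 2·20.05 = [0.19, 80.39].
81.0: z = 2.03, |z| > 2 → outlier.
91.8: z = 2.57, |z| > 2 → outlier.
Every other value lies within [0.19, 80.39].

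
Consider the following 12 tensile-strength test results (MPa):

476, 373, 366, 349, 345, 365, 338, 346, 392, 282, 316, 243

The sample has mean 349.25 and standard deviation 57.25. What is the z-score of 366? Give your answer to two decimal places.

0.29

z = (366 − 349.25) / 57.25 = 0.29.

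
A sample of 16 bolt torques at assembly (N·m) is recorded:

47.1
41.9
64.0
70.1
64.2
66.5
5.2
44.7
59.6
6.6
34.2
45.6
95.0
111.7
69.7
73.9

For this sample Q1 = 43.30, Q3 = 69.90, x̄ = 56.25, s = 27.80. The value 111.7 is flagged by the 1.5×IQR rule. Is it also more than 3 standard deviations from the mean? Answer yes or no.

no

z = (111.7 − 56.25) / 27.80 = 1.99.
|z| = 1.99 ≤ 3.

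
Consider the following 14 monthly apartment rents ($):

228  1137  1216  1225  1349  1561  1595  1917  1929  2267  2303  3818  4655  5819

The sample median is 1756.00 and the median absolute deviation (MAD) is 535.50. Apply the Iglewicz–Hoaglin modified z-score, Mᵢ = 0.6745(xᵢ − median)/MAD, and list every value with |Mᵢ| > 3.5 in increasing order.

4655, 5819

|Mᵢ| > 3.5 ⇔ |xᵢ − 1756.00| > 3.5·535.50/0.6745 = 2778.72.
So outliers lie outside [-1022.72, 4534.72].
4655: M = 3.65 → outlier.
5819: M = 5.12 → outlier.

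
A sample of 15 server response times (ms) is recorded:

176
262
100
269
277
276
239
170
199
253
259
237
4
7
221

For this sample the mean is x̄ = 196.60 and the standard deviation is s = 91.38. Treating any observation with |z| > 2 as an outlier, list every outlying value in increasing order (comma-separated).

4, 7

Cutoffs at x̄ ± 2s: 196.60 ± 2·91.38 = [13.84, 379.36].
4: z = -2.11, |z| > 2 → outlier.
7: z = -2.07, |z| > 2 → outlier.
Every other value lies within [13.84, 379.36].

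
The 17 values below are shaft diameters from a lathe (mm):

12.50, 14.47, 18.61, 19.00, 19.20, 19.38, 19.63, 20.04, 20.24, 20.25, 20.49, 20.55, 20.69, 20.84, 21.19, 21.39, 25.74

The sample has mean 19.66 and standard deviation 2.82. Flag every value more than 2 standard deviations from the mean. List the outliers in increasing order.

Cutoffs at x̄ ± 2s: 19.66 ± 2·2.82 = [14.02, 25.30].
12.50: z = -2.54, |z| > 2 → outlier.
25.74: z = 2.16, |z| > 2 → outlier.
Every other value lies within [14.02, 25.30].

12.50, 25.74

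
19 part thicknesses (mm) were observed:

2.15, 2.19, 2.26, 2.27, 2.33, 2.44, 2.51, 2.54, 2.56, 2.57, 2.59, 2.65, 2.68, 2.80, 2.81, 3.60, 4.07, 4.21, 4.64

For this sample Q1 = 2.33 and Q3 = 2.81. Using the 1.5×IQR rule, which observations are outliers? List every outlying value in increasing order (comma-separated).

3.60, 4.07, 4.21, 4.64

IQR = Q3 − Q1 = 2.81 − 2.33 = 0.48.
Lower fence = Q1 − 1.5·IQR = 2.33 − 0.72 = 1.61.
Upper fence = Q3 + 1.5·IQR = 2.81 + 0.72 = 3.53.
3.60 > 3.53 → outlier.
4.07 > 3.53 → outlier.
4.21 > 3.53 → outlier.
4.64 > 3.53 → outlier.
All remaining values lie within [1.61, 3.53].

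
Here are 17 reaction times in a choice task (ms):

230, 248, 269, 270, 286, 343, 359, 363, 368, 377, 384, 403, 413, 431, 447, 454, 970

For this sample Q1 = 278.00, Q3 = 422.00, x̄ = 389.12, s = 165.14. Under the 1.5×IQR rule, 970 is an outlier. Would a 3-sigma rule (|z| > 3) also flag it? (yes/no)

yes

z = (970 − 389.12) / 165.14 = 3.52.
|z| = 3.52 > 3.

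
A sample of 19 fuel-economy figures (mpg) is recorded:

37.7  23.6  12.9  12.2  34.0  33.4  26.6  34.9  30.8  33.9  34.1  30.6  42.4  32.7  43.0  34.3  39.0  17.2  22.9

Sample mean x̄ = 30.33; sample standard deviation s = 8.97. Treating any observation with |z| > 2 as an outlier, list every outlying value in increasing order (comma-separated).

12.2

Cutoffs at x̄ ± 2s: 30.33 ± 2·8.97 = [12.39, 48.27].
12.2: z = -2.02, |z| > 2 → outlier.
Every other value lies within [12.39, 48.27].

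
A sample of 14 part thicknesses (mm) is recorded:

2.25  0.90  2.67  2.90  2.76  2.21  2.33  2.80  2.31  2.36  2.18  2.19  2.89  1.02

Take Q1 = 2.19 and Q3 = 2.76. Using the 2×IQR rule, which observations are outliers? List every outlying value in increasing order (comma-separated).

0.90, 1.02

IQR = Q3 − Q1 = 2.76 − 2.19 = 0.57.
Lower fence = Q1 − 2·IQR = 2.19 − 1.14 = 1.05.
Upper fence = Q3 + 2·IQR = 2.76 + 1.14 = 3.90.
0.90 < 1.05 → outlier.
1.02 < 1.05 → outlier.
All remaining values lie within [1.05, 3.90].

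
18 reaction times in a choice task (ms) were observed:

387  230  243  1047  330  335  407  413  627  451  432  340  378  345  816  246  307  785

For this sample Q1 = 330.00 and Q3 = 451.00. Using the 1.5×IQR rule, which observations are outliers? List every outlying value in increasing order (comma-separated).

IQR = Q3 − Q1 = 451.00 − 330.00 = 121.00.
Lower fence = Q1 − 1.5·IQR = 330.00 − 181.50 = 148.50.
Upper fence = Q3 + 1.5·IQR = 451.00 + 181.50 = 632.50.
785 > 632.50 → outlier.
816 > 632.50 → outlier.
1047 > 632.50 → outlier.
All remaining values lie within [148.50, 632.50].

785, 816, 1047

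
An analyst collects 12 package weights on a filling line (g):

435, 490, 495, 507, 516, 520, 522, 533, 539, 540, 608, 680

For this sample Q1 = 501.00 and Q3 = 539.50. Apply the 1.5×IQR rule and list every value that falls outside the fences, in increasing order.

IQR = Q3 − Q1 = 539.50 − 501.00 = 38.50.
Lower fence = Q1 − 1.5·IQR = 501.00 − 57.75 = 443.25.
Upper fence = Q3 + 1.5·IQR = 539.50 + 57.75 = 597.25.
435 < 443.25 → outlier.
608 > 597.25 → outlier.
680 > 597.25 → outlier.
All remaining values lie within [443.25, 597.25].

435, 608, 680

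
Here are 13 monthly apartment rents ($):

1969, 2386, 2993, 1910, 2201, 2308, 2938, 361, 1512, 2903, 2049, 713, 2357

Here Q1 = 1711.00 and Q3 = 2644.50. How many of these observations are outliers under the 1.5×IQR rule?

0

IQR = 933.50; fences at 1711.00 − 1400.25 = 310.75 and 2644.50 + 1400.25 = 4044.75.
Every value lies within the cutoffs.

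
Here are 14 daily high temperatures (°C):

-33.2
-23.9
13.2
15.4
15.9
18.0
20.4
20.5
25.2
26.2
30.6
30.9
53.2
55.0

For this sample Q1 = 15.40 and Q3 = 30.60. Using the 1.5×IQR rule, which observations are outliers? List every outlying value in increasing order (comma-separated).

-33.2, -23.9, 55.0

IQR = Q3 − Q1 = 30.60 − 15.40 = 15.20.
Lower fence = Q1 − 1.5·IQR = 15.40 − 22.80 = -7.40.
Upper fence = Q3 + 1.5·IQR = 30.60 + 22.80 = 53.40.
-33.2 < -7.40 → outlier.
-23.9 < -7.40 → outlier.
55.0 > 53.40 → outlier.
All remaining values lie within [-7.40, 53.40].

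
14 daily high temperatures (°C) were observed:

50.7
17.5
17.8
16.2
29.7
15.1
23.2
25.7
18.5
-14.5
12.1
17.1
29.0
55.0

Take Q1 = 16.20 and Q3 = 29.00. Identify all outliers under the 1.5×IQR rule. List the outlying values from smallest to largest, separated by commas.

-14.5, 50.7, 55.0

IQR = Q3 − Q1 = 29.00 − 16.20 = 12.80.
Lower fence = Q1 − 1.5·IQR = 16.20 − 19.20 = -3.00.
Upper fence = Q3 + 1.5·IQR = 29.00 + 19.20 = 48.20.
-14.5 < -3.00 → outlier.
50.7 > 48.20 → outlier.
55.0 > 48.20 → outlier.
All remaining values lie within [-3.00, 48.20].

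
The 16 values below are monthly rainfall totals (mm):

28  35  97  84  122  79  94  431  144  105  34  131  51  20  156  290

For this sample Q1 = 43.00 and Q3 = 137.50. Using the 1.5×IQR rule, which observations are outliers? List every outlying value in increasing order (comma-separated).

290, 431

IQR = Q3 − Q1 = 137.50 − 43.00 = 94.50.
Lower fence = Q1 − 1.5·IQR = 43.00 − 141.75 = -98.75.
Upper fence = Q3 + 1.5·IQR = 137.50 + 141.75 = 279.25.
290 > 279.25 → outlier.
431 > 279.25 → outlier.
All remaining values lie within [-98.75, 279.25].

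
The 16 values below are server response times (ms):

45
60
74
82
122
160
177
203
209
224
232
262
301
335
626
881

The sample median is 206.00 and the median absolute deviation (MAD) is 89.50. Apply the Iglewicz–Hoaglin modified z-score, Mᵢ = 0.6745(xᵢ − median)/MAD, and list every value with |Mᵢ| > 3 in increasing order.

626, 881

|Mᵢ| > 3 ⇔ |xᵢ − 206.00| > 3·89.50/0.6745 = 398.07.
So outliers lie outside [-192.07, 604.07].
626: M = 3.17 → outlier.
881: M = 5.09 → outlier.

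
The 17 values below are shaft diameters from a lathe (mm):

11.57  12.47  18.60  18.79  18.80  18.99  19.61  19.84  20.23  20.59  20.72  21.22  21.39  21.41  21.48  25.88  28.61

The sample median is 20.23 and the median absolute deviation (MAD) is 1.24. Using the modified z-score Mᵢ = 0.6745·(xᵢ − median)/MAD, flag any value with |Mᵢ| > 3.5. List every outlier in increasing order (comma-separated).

|Mᵢ| > 3.5 ⇔ |xᵢ − 20.23| > 3.5·1.24/0.6745 = 6.43.
So outliers lie outside [13.80, 26.66].
11.57: M = -4.71 → outlier.
12.47: M = -4.22 → outlier.
28.61: M = 4.56 → outlier.

11.57, 12.47, 28.61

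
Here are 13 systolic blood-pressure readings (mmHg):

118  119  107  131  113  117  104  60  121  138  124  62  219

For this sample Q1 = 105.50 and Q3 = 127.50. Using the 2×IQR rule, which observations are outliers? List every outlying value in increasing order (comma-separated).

IQR = Q3 − Q1 = 127.50 − 105.50 = 22.00.
Lower fence = Q1 − 2·IQR = 105.50 − 44.00 = 61.50.
Upper fence = Q3 + 2·IQR = 127.50 + 44.00 = 171.50.
60 < 61.50 → outlier.
219 > 171.50 → outlier.
All remaining values lie within [61.50, 171.50].

60, 219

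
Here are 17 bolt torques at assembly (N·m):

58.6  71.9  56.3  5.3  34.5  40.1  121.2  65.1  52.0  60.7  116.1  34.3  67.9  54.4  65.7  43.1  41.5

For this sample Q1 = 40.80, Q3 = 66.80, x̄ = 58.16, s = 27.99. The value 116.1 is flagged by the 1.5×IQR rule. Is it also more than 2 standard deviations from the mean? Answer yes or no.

z = (116.1 − 58.16) / 27.99 = 2.07.
|z| = 2.07 > 2.

yes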